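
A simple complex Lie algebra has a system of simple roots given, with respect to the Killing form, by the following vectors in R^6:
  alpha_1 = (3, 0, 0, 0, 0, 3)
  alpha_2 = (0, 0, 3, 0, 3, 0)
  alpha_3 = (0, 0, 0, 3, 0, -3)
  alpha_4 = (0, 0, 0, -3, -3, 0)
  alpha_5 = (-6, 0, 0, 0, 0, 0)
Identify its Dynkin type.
Compute the Cartan integers a_ij = 2(alpha_i, alpha_j)/(alpha_j, alpha_j); the resulting 5x5 Cartan matrix is
[[2, 0, -1, 0, -1], [0, 2, 0, -1, 0], [-1, 0, 2, -1, 0], [0, -1, -1, 2, 0], [-2, 0, 0, 0, 2]].
The roots have two lengths (squared-length ratio 2:1); the short ones are alpha_{1,2,3,4}. The associated Dynkin diagram is a chain of 5 nodes with a double edge at one end; the terminal node there is the unique long simple root (C_5), so the type is C_5 (the algebra sp(10)).

C5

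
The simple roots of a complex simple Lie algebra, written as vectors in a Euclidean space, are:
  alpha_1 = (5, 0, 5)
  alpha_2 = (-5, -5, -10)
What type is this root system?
Compute the Cartan integers a_ij = 2(alpha_i, alpha_j)/(alpha_j, alpha_j); the resulting 2x2 Cartan matrix is
[[2, -1], [-3, 2]].
The roots have two lengths (squared-length ratio 3:1); the short ones are alpha_{1}. The associated Dynkin diagram is two nodes joined by a triple edge (G_2), so the type is G_2.

G_2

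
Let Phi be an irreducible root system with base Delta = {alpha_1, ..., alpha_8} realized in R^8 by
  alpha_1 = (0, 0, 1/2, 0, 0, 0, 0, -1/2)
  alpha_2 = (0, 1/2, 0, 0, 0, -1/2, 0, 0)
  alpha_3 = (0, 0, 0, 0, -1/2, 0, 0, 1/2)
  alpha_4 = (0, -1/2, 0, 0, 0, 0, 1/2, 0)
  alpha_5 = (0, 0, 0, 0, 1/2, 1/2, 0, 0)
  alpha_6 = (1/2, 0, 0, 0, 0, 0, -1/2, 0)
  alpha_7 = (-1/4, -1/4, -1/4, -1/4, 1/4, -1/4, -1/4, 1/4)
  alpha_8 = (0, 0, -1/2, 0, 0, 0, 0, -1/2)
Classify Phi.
Compute the Cartan integers a_ij = 2(alpha_i, alpha_j)/(alpha_j, alpha_j); the resulting 8x8 Cartan matrix is
[[2, 0, -1, 0, 0, 0, -1, 0], [0, 2, 0, -1, -1, 0, 0, 0], [-1, 0, 2, 0, -1, 0, 0, -1], [0, -1, 0, 2, 0, -1, 0, 0], [0, -1, -1, 0, 2, 0, 0, 0], [0, 0, 0, -1, 0, 2, 0, 0], [-1, 0, 0, 0, 0, 0, 2, 0], [0, 0, -1, 0, 0, 0, 0, 2]].
All simple roots have the same length, so the diagram is simply laced. The associated Dynkin diagram is a chain of 7 nodes with one extra node attached to the third node from one end (E_8), so the type is E_8.

E8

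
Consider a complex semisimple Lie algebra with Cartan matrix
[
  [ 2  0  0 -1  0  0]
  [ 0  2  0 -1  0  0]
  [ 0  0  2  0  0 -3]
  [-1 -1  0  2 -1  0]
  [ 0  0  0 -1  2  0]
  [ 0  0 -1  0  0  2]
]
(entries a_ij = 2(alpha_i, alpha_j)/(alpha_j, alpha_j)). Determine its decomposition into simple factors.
The diagram associated to this matrix has two connected components: the simple roots {alpha_1, alpha_2, alpha_4, alpha_5} form a chain of 2 nodes with a fork of two nodes at one end (D_4), and {alpha_3, alpha_6} form two nodes joined by a triple edge (G_2). A semisimple Lie algebra decomposes uniquely as the direct sum of simple ideals, one per connected component of its Dynkin diagram, so g ≅ D_4 ⊕ G_2 (dimension 28 + 14 = 42).

D4 ⊕ G2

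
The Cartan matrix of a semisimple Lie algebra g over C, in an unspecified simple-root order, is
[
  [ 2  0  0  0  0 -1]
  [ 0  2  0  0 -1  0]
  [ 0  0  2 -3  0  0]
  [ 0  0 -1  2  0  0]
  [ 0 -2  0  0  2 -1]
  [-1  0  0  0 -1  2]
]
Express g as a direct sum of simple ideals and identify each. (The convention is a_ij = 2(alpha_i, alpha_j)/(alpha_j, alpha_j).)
The diagram associated to this matrix has two connected components: the simple roots {alpha_1, alpha_2, alpha_5, alpha_6} form a chain of 4 nodes with a double edge at one end; the terminal node there is the unique short simple root (B_4), and {alpha_3, alpha_4} form two nodes joined by a triple edge (G_2). A semisimple Lie algebra decomposes uniquely as the direct sum of simple ideals, one per connected component of its Dynkin diagram, so g ≅ B_4 ⊕ G_2 (dimension 36 + 14 = 50).

B_4 ⊕ G_2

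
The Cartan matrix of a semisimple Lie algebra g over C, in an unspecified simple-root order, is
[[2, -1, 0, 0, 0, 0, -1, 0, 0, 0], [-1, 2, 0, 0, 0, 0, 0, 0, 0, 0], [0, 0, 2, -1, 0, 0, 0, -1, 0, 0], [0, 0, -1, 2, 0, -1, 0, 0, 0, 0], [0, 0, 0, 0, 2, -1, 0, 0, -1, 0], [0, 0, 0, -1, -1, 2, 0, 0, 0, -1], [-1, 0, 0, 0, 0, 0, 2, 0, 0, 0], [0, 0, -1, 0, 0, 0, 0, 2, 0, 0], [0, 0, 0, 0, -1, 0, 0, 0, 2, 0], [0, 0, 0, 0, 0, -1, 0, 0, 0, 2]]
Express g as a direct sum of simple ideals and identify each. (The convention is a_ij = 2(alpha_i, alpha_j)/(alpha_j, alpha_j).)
A_3 (sl(4)) + E_7

The diagram associated to this matrix has two connected components: the simple roots {alpha_1, alpha_2, alpha_7} form a chain of 3 nodes with single edges (A_3), and {alpha_3, alpha_4, alpha_5, alpha_6, alpha_8, alpha_9, alpha_10} form a chain of 6 nodes with one extra node attached to the third node from one end (E_7). A semisimple Lie algebra decomposes uniquely as the direct sum of simple ideals, one per connected component of its Dynkin diagram, so g ≅ A_3 ⊕ E_7 (dimension 15 + 133 = 148).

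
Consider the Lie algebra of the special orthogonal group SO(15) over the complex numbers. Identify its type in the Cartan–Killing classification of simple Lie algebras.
B_7

This is so(15) with 15 odd, which has dimension 15(15-1)/2 = 105 and rank (15-1)/2 = 7. In the classification of classical Lie algebras, the orthogonal algebra so(2n+1) in an odd number of variables has type B_n; here n = 7, so the Dynkin diagram is a chain of 7 nodes with a double edge at one end; the terminal node there is the unique short simple root (B_7). Hence the type is B_7.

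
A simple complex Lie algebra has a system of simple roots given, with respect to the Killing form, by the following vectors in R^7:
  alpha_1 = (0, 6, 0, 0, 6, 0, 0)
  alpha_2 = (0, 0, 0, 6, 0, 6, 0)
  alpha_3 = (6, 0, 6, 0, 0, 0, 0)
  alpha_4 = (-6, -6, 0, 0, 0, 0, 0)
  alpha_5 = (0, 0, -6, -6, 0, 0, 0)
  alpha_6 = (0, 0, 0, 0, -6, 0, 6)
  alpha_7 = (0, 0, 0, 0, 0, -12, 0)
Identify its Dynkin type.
C_7 (sp(14))

Compute the Cartan integers a_ij = 2(alpha_i, alpha_j)/(alpha_j, alpha_j); the resulting 7x7 Cartan matrix is
[[2, 0, 0, -1, 0, -1, 0], [0, 2, 0, 0, -1, 0, -1], [0, 0, 2, -1, -1, 0, 0], [-1, 0, -1, 2, 0, 0, 0], [0, -1, -1, 0, 2, 0, 0], [-1, 0, 0, 0, 0, 2, 0], [0, -2, 0, 0, 0, 0, 2]].
The roots have two lengths (squared-length ratio 2:1); the short ones are alpha_{1,2,3,4,5,6}. The associated Dynkin diagram is a chain of 7 nodes with a double edge at one end; the terminal node there is the unique long simple root (C_7), so the type is C_7 (the algebra sp(14)).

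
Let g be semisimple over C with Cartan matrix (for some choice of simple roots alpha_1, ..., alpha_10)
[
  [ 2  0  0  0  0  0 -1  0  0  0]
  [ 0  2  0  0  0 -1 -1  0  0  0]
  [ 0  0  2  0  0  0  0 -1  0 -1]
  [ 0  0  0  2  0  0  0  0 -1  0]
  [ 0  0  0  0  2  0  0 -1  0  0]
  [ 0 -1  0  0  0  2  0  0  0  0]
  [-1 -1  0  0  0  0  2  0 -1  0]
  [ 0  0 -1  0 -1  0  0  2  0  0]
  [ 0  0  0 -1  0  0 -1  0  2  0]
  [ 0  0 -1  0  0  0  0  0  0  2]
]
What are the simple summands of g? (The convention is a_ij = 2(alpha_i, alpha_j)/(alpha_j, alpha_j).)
The diagram associated to this matrix has two connected components: the simple roots {alpha_3, alpha_5, alpha_8, alpha_10} form a chain of 4 nodes with single edges (A_4), and {alpha_1, alpha_2, alpha_4, alpha_6, alpha_7, alpha_9} form a chain of 5 nodes with one extra node attached to the third node from one end (E_6). A semisimple Lie algebra decomposes uniquely as the direct sum of simple ideals, one per connected component of its Dynkin diagram, so g ≅ A_4 ⊕ E_6 (dimension 24 + 78 = 102).

type A_4 ⊕ type E_6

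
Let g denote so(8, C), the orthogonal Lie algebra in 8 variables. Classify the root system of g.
This is so(8) with 8 even, which has dimension 8(8-1)/2 = 28 and rank 8/2 = 4. In the classification of classical Lie algebras, the orthogonal algebra so(2n) in an even number of variables has type D_n; here n = 4, so the Dynkin diagram is a chain of 2 nodes with a fork of two nodes at one end (D_4). Hence the type is D_4.

D_4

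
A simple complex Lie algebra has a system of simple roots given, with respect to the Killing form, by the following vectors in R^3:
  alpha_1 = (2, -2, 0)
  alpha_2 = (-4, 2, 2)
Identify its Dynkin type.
Compute the Cartan integers a_ij = 2(alpha_i, alpha_j)/(alpha_j, alpha_j); the resulting 2x2 Cartan matrix is
[[2, -1], [-3, 2]].
The roots have two lengths (squared-length ratio 3:1); the short ones are alpha_{1}. The associated Dynkin diagram is two nodes joined by a triple edge (G_2), so the type is G_2.

type G_2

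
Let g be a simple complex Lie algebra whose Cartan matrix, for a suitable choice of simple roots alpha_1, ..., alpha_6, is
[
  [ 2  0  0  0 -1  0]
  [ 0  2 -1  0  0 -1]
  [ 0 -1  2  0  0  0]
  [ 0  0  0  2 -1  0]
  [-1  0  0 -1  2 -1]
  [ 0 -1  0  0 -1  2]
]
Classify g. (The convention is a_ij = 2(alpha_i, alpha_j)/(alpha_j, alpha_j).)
type D_6

The matrix has rank 6 with 2's on the diagonal. Reading the off-diagonal entries as Dynkin edges (a single edge where a_ij = a_ji = -1; a double or triple edge where a_ij * a_ji = 2 or 3), the diagram is a chain of 4 nodes with a fork of two nodes at one end (D_6). One simple-root ordering that puts it in standard form is (alpha_3, alpha_2, alpha_6, alpha_5, alpha_1, alpha_4). So the algebra is type D_6, i.e. so(12).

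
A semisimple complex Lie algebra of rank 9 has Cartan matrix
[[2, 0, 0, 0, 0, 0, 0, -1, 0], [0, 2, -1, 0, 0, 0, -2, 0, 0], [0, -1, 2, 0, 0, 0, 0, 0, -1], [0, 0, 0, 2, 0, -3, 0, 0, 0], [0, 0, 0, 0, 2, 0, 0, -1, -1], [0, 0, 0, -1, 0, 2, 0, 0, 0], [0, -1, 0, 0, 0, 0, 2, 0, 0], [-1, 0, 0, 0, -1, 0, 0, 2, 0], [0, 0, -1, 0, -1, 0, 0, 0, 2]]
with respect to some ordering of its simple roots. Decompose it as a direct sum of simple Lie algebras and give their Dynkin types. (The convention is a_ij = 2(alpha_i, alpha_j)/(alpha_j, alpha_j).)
B7 ⊕ G2

The diagram associated to this matrix has two connected components: the simple roots {alpha_1, alpha_2, alpha_3, alpha_5, alpha_7, alpha_8, alpha_9} form a chain of 7 nodes with a double edge at one end; the terminal node there is the unique short simple root (B_7), and {alpha_4, alpha_6} form two nodes joined by a triple edge (G_2). A semisimple Lie algebra decomposes uniquely as the direct sum of simple ideals, one per connected component of its Dynkin diagram, so g ≅ B_7 ⊕ G_2 (dimension 105 + 14 = 119).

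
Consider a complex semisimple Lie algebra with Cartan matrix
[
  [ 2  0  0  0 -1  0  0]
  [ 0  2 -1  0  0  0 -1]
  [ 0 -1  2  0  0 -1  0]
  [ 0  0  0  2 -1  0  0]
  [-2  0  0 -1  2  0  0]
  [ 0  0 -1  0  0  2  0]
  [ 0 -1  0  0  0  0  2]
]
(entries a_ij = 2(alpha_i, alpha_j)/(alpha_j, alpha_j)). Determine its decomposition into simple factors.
The diagram associated to this matrix has two connected components: the simple roots {alpha_2, alpha_3, alpha_6, alpha_7} form a chain of 4 nodes with single edges (A_4), and {alpha_1, alpha_4, alpha_5} form a chain of 3 nodes with a double edge at one end; the terminal node there is the unique short simple root (B_3). A semisimple Lie algebra decomposes uniquely as the direct sum of simple ideals, one per connected component of its Dynkin diagram, so g ≅ A_4 ⊕ B_3 (dimension 24 + 21 = 45).

A4 ⊕ B3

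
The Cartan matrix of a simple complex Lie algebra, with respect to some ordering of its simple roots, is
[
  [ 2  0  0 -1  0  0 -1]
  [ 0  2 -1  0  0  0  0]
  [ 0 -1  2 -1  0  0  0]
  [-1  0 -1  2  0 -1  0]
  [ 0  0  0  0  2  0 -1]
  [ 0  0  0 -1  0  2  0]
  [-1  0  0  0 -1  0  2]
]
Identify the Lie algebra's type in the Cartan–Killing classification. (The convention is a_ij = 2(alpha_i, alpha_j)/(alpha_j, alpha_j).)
type E_7

The matrix has rank 7 with 2's on the diagonal. Reading the off-diagonal entries as Dynkin edges (a single edge where a_ij = a_ji = -1; a double or triple edge where a_ij * a_ji = 2 or 3), the diagram is a chain of 6 nodes with one extra node attached to the third node from one end (E_7). One simple-root ordering that puts it in standard form is (alpha_2, alpha_6, alpha_3, alpha_4, alpha_1, alpha_7, alpha_5). So the algebra is type E_7.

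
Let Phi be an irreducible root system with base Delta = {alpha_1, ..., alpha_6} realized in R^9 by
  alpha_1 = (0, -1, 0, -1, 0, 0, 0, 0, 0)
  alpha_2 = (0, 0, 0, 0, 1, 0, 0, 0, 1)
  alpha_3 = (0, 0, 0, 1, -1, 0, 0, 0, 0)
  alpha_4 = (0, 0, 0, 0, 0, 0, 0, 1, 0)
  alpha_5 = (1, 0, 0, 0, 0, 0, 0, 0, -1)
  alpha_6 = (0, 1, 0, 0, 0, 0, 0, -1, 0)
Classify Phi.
B_6

Compute the Cartan integers a_ij = 2(alpha_i, alpha_j)/(alpha_j, alpha_j); the resulting 6x6 Cartan matrix is
[[2, 0, -1, 0, 0, -1], [0, 2, -1, 0, -1, 0], [-1, -1, 2, 0, 0, 0], [0, 0, 0, 2, 0, -1], [0, -1, 0, 0, 2, 0], [-1, 0, 0, -2, 0, 2]].
The roots have two lengths (squared-length ratio 2:1); the short ones are alpha_{4}. The associated Dynkin diagram is a chain of 6 nodes with a double edge at one end; the terminal node there is the unique short simple root (B_6), so the type is B_6 (the algebra so(13)).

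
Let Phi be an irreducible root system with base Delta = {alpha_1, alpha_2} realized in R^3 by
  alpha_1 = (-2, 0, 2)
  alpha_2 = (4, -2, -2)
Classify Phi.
Compute the Cartan integers a_ij = 2(alpha_i, alpha_j)/(alpha_j, alpha_j); the resulting 2x2 Cartan matrix is
[[2, -1], [-3, 2]].
The roots have two lengths (squared-length ratio 3:1); the short ones are alpha_{1}. The associated Dynkin diagram is two nodes joined by a triple edge (G_2), so the type is G_2.

type G_2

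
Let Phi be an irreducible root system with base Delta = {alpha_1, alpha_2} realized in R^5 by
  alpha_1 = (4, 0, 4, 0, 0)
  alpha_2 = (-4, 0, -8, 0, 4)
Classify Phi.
Compute the Cartan integers a_ij = 2(alpha_i, alpha_j)/(alpha_j, alpha_j); the resulting 2x2 Cartan matrix is
[[2, -1], [-3, 2]].
The roots have two lengths (squared-length ratio 3:1); the short ones are alpha_{1}. The associated Dynkin diagram is two nodes joined by a triple edge (G_2), so the type is G_2.

G_2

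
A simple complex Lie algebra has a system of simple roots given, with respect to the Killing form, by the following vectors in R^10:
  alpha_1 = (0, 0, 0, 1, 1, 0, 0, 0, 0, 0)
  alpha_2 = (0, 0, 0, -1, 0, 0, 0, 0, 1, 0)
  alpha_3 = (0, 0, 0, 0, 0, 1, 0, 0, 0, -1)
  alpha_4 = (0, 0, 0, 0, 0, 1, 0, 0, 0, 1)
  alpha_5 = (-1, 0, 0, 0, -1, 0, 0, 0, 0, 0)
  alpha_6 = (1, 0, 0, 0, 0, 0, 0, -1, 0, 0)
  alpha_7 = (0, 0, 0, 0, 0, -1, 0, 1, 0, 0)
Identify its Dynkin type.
Compute the Cartan integers a_ij = 2(alpha_i, alpha_j)/(alpha_j, alpha_j); the resulting 7x7 Cartan matrix is
[[2, -1, 0, 0, -1, 0, 0], [-1, 2, 0, 0, 0, 0, 0], [0, 0, 2, 0, 0, 0, -1], [0, 0, 0, 2, 0, 0, -1], [-1, 0, 0, 0, 2, -1, 0], [0, 0, 0, 0, -1, 2, -1], [0, 0, -1, -1, 0, -1, 2]].
All simple roots have the same length, so the diagram is simply laced. The associated Dynkin diagram is a chain of 5 nodes with a fork of two nodes at one end (D_7), so the type is D_7 (the algebra so(14)).

D_7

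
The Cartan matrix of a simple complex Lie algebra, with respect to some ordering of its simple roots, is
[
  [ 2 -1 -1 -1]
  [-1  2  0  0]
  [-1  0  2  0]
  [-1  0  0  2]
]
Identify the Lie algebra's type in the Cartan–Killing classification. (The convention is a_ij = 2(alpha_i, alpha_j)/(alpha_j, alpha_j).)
The matrix has rank 4 with 2's on the diagonal. Reading the off-diagonal entries as Dynkin edges (a single edge where a_ij = a_ji = -1; a double or triple edge where a_ij * a_ji = 2 or 3), the diagram is a chain of 2 nodes with a fork of two nodes at one end (D_4). One simple-root ordering that puts it in standard form is (alpha_3, alpha_1, alpha_4, alpha_2). So the algebra is type D_4, i.e. so(8).

type D_4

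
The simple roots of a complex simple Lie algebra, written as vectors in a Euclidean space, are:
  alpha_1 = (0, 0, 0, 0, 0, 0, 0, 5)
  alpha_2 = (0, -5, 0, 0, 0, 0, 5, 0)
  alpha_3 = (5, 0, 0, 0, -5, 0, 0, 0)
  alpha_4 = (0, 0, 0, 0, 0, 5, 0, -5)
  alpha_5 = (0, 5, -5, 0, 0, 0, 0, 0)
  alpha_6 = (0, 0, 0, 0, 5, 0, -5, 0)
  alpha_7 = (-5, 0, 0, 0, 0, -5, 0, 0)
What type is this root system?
Compute the Cartan integers a_ij = 2(alpha_i, alpha_j)/(alpha_j, alpha_j); the resulting 7x7 Cartan matrix is
[[2, 0, 0, -1, 0, 0, 0], [0, 2, 0, 0, -1, -1, 0], [0, 0, 2, 0, 0, -1, -1], [-2, 0, 0, 2, 0, 0, -1], [0, -1, 0, 0, 2, 0, 0], [0, -1, -1, 0, 0, 2, 0], [0, 0, -1, -1, 0, 0, 2]].
The roots have two lengths (squared-length ratio 2:1); the short ones are alpha_{1}. The associated Dynkin diagram is a chain of 7 nodes with a double edge at one end; the terminal node there is the unique short simple root (B_7), so the type is B_7 (the algebra so(15)).

B_7 (so(15))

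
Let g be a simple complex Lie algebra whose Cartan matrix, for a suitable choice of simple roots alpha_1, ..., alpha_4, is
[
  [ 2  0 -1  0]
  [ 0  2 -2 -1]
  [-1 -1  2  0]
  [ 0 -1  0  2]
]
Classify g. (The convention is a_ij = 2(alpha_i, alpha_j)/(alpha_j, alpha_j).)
F_4

The matrix has rank 4 with 2's on the diagonal. Reading the off-diagonal entries as Dynkin edges (a single edge where a_ij = a_ji = -1; a double or triple edge where a_ij * a_ji = 2 or 3), the diagram is a chain of 4 nodes with a double edge between the middle two (F_4). One simple-root ordering that puts it in standard form is (alpha_4, alpha_2, alpha_3, alpha_1). So the algebra is type F_4.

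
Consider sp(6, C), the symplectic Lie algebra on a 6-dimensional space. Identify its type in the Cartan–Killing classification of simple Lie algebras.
This is sp(6), which has dimension 6(6+1)/2 = 21 and rank 6/2 = 3. In the classification of classical Lie algebras, the symplectic algebra sp(2n) has type C_n; here n = 3, so the Dynkin diagram is a chain of 3 nodes with a double edge at one end; the terminal node there is the unique long simple root (C_3). Hence the type is C_3.

C_3 (sp(6))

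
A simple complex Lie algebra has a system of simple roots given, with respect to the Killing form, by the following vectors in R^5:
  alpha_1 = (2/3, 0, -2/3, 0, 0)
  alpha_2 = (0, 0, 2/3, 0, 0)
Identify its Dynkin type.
Compute the Cartan integers a_ij = 2(alpha_i, alpha_j)/(alpha_j, alpha_j); the resulting 2x2 Cartan matrix is
[[2, -2], [-1, 2]].
The roots have two lengths (squared-length ratio 2:1); the short ones are alpha_{2}. The associated Dynkin diagram is a chain of 2 nodes with a double edge at one end; the terminal node there is the unique short simple root (B_2), so the type is B_2 (the algebra so(5)).

B_2 (so(5))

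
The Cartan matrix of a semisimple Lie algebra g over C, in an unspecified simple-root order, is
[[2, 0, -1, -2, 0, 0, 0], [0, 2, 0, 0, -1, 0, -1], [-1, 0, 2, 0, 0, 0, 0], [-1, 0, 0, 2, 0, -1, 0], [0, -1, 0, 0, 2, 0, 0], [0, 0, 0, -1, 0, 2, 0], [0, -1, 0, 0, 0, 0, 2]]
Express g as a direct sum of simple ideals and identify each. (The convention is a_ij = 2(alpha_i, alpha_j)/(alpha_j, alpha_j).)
A_3 + F_4

The diagram associated to this matrix has two connected components: the simple roots {alpha_2, alpha_5, alpha_7} form a chain of 3 nodes with single edges (A_3), and {alpha_1, alpha_3, alpha_4, alpha_6} form a chain of 4 nodes with a double edge between the middle two (F_4). A semisimple Lie algebra decomposes uniquely as the direct sum of simple ideals, one per connected component of its Dynkin diagram, so g ≅ A_3 ⊕ F_4 (dimension 15 + 52 = 67).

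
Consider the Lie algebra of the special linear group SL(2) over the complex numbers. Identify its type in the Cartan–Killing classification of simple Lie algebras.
A_1

This is sl(2), which has dimension 2^2 - 1 = 3 and rank 2 - 1 = 1 (a Cartan subalgebra is the diagonal traceless matrices). In the classification of classical Lie algebras, the special linear algebra sl(n+1) has type A_n; here n = 1, so the Dynkin diagram is a chain of 1 nodes with single edges (A_1). Hence the type is A_1.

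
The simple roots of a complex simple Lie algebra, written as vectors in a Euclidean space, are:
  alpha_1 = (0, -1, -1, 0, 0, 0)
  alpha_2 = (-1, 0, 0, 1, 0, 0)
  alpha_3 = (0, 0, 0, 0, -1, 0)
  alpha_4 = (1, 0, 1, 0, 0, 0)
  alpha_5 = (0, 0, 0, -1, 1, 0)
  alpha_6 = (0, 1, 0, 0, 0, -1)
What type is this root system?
Compute the Cartan integers a_ij = 2(alpha_i, alpha_j)/(alpha_j, alpha_j); the resulting 6x6 Cartan matrix is
[[2, 0, 0, -1, 0, -1], [0, 2, 0, -1, -1, 0], [0, 0, 2, 0, -1, 0], [-1, -1, 0, 2, 0, 0], [0, -1, -2, 0, 2, 0], [-1, 0, 0, 0, 0, 2]].
The roots have two lengths (squared-length ratio 2:1); the short ones are alpha_{3}. The associated Dynkin diagram is a chain of 6 nodes with a double edge at one end; the terminal node there is the unique short simple root (B_6), so the type is B_6 (the algebra so(13)).

B_6 (so(13))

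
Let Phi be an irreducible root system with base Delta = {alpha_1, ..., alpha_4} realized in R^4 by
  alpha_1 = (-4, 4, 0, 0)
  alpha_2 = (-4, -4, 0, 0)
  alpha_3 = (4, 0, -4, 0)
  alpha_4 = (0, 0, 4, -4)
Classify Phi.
Compute the Cartan integers a_ij = 2(alpha_i, alpha_j)/(alpha_j, alpha_j); the resulting 4x4 Cartan matrix is
[[2, 0, -1, 0], [0, 2, -1, 0], [-1, -1, 2, -1], [0, 0, -1, 2]].
All simple roots have the same length, so the diagram is simply laced. The associated Dynkin diagram is a chain of 2 nodes with a fork of two nodes at one end (D_4), so the type is D_4 (the algebra so(8)).

type D_4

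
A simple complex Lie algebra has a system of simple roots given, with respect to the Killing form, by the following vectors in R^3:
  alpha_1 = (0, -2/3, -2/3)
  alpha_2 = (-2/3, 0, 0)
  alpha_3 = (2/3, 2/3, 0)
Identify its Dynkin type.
type B_3

Compute the Cartan integers a_ij = 2(alpha_i, alpha_j)/(alpha_j, alpha_j); the resulting 3x3 Cartan matrix is
[[2, 0, -1], [0, 2, -1], [-1, -2, 2]].
The roots have two lengths (squared-length ratio 2:1); the short ones are alpha_{2}. The associated Dynkin diagram is a chain of 3 nodes with a double edge at one end; the terminal node there is the unique short simple root (B_3), so the type is B_3 (the algebra so(7)).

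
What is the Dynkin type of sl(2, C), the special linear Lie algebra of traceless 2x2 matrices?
This is sl(2), which has dimension 2^2 - 1 = 3 and rank 2 - 1 = 1 (a Cartan subalgebra is the diagonal traceless matrices). In the classification of classical Lie algebras, the special linear algebra sl(n+1) has type A_n; here n = 1, so the Dynkin diagram is a chain of 1 nodes with single edges (A_1). Hence the type is A_1.

A1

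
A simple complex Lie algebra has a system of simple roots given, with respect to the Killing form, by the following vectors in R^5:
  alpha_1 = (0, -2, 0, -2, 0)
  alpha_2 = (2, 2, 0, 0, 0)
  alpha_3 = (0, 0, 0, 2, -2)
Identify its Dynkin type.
Compute the Cartan integers a_ij = 2(alpha_i, alpha_j)/(alpha_j, alpha_j); the resulting 3x3 Cartan matrix is
[[2, -1, -1], [-1, 2, 0], [-1, 0, 2]].
All simple roots have the same length, so the diagram is simply laced. The associated Dynkin diagram is a chain of 3 nodes with single edges (A_3), so the type is A_3 (the algebra sl(4)).

A_3 (sl(4))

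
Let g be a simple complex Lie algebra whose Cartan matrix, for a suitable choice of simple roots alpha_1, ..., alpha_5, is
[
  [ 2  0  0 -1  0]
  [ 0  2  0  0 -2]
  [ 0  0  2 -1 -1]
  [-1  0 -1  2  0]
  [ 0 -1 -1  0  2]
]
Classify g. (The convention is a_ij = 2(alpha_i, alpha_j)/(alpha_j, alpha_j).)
The matrix has rank 5 with 2's on the diagonal. Reading the off-diagonal entries as Dynkin edges (a single edge where a_ij = a_ji = -1; a double or triple edge where a_ij * a_ji = 2 or 3), the diagram is a chain of 5 nodes with a double edge at one end; the terminal node there is the unique long simple root (C_5). One simple-root ordering that puts it in standard form is (alpha_1, alpha_4, alpha_3, alpha_5, alpha_2). So the algebra is type C_5, i.e. sp(10).

C_5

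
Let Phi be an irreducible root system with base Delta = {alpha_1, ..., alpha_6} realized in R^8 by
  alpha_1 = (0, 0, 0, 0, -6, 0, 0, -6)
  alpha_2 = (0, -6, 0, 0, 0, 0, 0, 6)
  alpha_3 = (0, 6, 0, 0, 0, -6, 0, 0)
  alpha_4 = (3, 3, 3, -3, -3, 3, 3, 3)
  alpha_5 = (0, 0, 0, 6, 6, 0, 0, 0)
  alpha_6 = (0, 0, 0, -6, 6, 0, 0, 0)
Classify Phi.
E_6

Compute the Cartan integers a_ij = 2(alpha_i, alpha_j)/(alpha_j, alpha_j); the resulting 6x6 Cartan matrix is
[[2, -1, 0, 0, -1, -1], [-1, 2, -1, 0, 0, 0], [0, -1, 2, 0, 0, 0], [0, 0, 0, 2, -1, 0], [-1, 0, 0, -1, 2, 0], [-1, 0, 0, 0, 0, 2]].
All simple roots have the same length, so the diagram is simply laced. The associated Dynkin diagram is a chain of 5 nodes with one extra node attached to the third node from one end (E_6), so the type is E_6.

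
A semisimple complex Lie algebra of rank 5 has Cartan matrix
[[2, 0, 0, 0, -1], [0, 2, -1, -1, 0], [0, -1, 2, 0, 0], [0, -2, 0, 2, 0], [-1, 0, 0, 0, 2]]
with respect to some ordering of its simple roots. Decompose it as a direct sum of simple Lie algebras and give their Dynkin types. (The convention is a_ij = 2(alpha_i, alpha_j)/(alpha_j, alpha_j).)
The diagram associated to this matrix has two connected components: the simple roots {alpha_1, alpha_5} form a chain of 2 nodes with single edges (A_2), and {alpha_2, alpha_3, alpha_4} form a chain of 3 nodes with a double edge at one end; the terminal node there is the unique long simple root (C_3). A semisimple Lie algebra decomposes uniquely as the direct sum of simple ideals, one per connected component of its Dynkin diagram, so g ≅ A_2 ⊕ C_3 (dimension 8 + 21 = 29).

A_2 (sl(3)) + C_3 (sp(6))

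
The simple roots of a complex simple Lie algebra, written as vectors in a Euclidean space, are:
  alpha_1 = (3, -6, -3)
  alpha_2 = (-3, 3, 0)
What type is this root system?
G_2

Compute the Cartan integers a_ij = 2(alpha_i, alpha_j)/(alpha_j, alpha_j); the resulting 2x2 Cartan matrix is
[[2, -3], [-1, 2]].
The roots have two lengths (squared-length ratio 3:1); the short ones are alpha_{2}. The associated Dynkin diagram is two nodes joined by a triple edge (G_2), so the type is G_2.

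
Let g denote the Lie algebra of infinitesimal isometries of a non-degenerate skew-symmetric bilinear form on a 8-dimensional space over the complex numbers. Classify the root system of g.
C4

This is sp(8), which has dimension 8(8+1)/2 = 36 and rank 8/2 = 4. In the classification of classical Lie algebras, the symplectic algebra sp(2n) has type C_n; here n = 4, so the Dynkin diagram is a chain of 4 nodes with a double edge at one end; the terminal node there is the unique long simple root (C_4). Hence the type is C_4.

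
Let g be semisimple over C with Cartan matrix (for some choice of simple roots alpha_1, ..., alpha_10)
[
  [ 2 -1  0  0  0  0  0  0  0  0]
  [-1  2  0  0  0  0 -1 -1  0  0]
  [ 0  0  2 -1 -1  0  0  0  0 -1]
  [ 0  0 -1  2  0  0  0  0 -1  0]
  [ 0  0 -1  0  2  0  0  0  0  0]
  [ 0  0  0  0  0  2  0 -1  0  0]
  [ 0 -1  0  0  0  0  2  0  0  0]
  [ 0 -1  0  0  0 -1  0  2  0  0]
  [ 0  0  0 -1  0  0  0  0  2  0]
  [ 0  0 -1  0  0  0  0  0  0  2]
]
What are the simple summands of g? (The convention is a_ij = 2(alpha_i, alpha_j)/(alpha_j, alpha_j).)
The diagram associated to this matrix has two connected components: the simple roots {alpha_1, alpha_2, alpha_6, alpha_7, alpha_8} form a chain of 3 nodes with a fork of two nodes at one end (D_5), and {alpha_3, alpha_4, alpha_5, alpha_9, alpha_10} form a chain of 3 nodes with a fork of two nodes at one end (D_5). A semisimple Lie algebra decomposes uniquely as the direct sum of simple ideals, one per connected component of its Dynkin diagram, so g ≅ D_5 ⊕ D_5 (dimension 45 + 45 = 90).

D_5 (so(10)) + D_5 (so(10))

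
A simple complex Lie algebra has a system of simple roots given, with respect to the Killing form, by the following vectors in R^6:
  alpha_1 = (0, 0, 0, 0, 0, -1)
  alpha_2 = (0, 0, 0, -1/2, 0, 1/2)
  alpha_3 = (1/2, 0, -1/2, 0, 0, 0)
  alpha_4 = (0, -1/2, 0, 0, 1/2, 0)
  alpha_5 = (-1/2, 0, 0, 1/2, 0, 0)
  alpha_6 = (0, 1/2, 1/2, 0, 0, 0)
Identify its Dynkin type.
C_6

Compute the Cartan integers a_ij = 2(alpha_i, alpha_j)/(alpha_j, alpha_j); the resulting 6x6 Cartan matrix is
[[2, -2, 0, 0, 0, 0], [-1, 2, 0, 0, -1, 0], [0, 0, 2, 0, -1, -1], [0, 0, 0, 2, 0, -1], [0, -1, -1, 0, 2, 0], [0, 0, -1, -1, 0, 2]].
The roots have two lengths (squared-length ratio 2:1); the short ones are alpha_{2,3,4,5,6}. The associated Dynkin diagram is a chain of 6 nodes with a double edge at one end; the terminal node there is the unique long simple root (C_6), so the type is C_6 (the algebra sp(12)).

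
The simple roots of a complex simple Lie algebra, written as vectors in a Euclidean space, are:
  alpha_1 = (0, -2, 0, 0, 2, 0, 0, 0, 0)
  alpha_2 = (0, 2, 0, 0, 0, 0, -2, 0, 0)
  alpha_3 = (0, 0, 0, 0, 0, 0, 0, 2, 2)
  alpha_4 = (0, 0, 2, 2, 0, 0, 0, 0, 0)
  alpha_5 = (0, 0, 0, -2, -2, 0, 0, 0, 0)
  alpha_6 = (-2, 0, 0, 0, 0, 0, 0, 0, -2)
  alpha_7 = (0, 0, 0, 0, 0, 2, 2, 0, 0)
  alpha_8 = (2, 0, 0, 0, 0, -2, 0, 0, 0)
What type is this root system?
Compute the Cartan integers a_ij = 2(alpha_i, alpha_j)/(alpha_j, alpha_j); the resulting 8x8 Cartan matrix is
[[2, -1, 0, 0, -1, 0, 0, 0], [-1, 2, 0, 0, 0, 0, -1, 0], [0, 0, 2, 0, 0, -1, 0, 0], [0, 0, 0, 2, -1, 0, 0, 0], [-1, 0, 0, -1, 2, 0, 0, 0], [0, 0, -1, 0, 0, 2, 0, -1], [0, -1, 0, 0, 0, 0, 2, -1], [0, 0, 0, 0, 0, -1, -1, 2]].
All simple roots have the same length, so the diagram is simply laced. The associated Dynkin diagram is a chain of 8 nodes with single edges (A_8), so the type is A_8 (the algebra sl(9)).

A_8 (sl(9))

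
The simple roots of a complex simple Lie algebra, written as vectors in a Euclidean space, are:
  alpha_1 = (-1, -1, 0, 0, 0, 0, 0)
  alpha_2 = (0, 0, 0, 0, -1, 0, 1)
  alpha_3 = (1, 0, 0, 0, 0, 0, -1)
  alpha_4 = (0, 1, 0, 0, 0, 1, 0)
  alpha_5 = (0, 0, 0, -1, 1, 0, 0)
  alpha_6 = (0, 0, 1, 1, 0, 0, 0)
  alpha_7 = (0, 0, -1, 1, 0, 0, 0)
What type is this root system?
Compute the Cartan integers a_ij = 2(alpha_i, alpha_j)/(alpha_j, alpha_j); the resulting 7x7 Cartan matrix is
[[2, 0, -1, -1, 0, 0, 0], [0, 2, -1, 0, -1, 0, 0], [-1, -1, 2, 0, 0, 0, 0], [-1, 0, 0, 2, 0, 0, 0], [0, -1, 0, 0, 2, -1, -1], [0, 0, 0, 0, -1, 2, 0], [0, 0, 0, 0, -1, 0, 2]].
All simple roots have the same length, so the diagram is simply laced. The associated Dynkin diagram is a chain of 5 nodes with a fork of two nodes at one end (D_7), so the type is D_7 (the algebra so(14)).

D_7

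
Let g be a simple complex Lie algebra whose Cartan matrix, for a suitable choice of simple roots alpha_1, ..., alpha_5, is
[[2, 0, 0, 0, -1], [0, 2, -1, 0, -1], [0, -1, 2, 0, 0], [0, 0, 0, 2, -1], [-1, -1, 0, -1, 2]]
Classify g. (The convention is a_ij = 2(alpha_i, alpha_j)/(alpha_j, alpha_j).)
type D_5

The matrix has rank 5 with 2's on the diagonal. Reading the off-diagonal entries as Dynkin edges (a single edge where a_ij = a_ji = -1; a double or triple edge where a_ij * a_ji = 2 or 3), the diagram is a chain of 3 nodes with a fork of two nodes at one end (D_5). One simple-root ordering that puts it in standard form is (alpha_3, alpha_2, alpha_5, alpha_1, alpha_4). So the algebra is type D_5, i.e. so(10).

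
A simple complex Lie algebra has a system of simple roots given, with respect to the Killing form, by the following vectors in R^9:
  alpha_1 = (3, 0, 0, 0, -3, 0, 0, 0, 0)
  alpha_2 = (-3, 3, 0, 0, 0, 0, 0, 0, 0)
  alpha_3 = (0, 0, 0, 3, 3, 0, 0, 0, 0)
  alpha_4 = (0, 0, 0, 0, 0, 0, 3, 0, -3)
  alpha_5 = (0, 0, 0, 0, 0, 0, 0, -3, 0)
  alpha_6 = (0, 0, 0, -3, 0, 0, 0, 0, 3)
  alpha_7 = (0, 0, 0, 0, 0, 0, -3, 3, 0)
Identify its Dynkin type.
Compute the Cartan integers a_ij = 2(alpha_i, alpha_j)/(alpha_j, alpha_j); the resulting 7x7 Cartan matrix is
[[2, -1, -1, 0, 0, 0, 0], [-1, 2, 0, 0, 0, 0, 0], [-1, 0, 2, 0, 0, -1, 0], [0, 0, 0, 2, 0, -1, -1], [0, 0, 0, 0, 2, 0, -1], [0, 0, -1, -1, 0, 2, 0], [0, 0, 0, -1, -2, 0, 2]].
The roots have two lengths (squared-length ratio 2:1); the short ones are alpha_{5}. The associated Dynkin diagram is a chain of 7 nodes with a double edge at one end; the terminal node there is the unique short simple root (B_7), so the type is B_7 (the algebra so(15)).

B7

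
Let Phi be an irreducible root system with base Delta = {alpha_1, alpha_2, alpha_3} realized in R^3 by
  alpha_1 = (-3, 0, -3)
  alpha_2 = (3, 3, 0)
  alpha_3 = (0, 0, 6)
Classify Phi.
type C_3

Compute the Cartan integers a_ij = 2(alpha_i, alpha_j)/(alpha_j, alpha_j); the resulting 3x3 Cartan matrix is
[[2, -1, -1], [-1, 2, 0], [-2, 0, 2]].
The roots have two lengths (squared-length ratio 2:1); the short ones are alpha_{1,2}. The associated Dynkin diagram is a chain of 3 nodes with a double edge at one end; the terminal node there is the unique long simple root (C_3), so the type is C_3 (the algebra sp(6)).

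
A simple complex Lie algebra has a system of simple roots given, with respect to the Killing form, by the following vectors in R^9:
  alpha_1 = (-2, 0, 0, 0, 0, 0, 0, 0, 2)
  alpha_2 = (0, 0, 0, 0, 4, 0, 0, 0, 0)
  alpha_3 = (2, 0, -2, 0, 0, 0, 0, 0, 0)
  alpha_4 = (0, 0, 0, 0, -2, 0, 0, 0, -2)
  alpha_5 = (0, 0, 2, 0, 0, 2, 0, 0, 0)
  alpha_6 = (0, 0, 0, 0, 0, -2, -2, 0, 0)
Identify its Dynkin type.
C_6 (sp(12))

Compute the Cartan integers a_ij = 2(alpha_i, alpha_j)/(alpha_j, alpha_j); the resulting 6x6 Cartan matrix is
[[2, 0, -1, -1, 0, 0], [0, 2, 0, -2, 0, 0], [-1, 0, 2, 0, -1, 0], [-1, -1, 0, 2, 0, 0], [0, 0, -1, 0, 2, -1], [0, 0, 0, 0, -1, 2]].
The roots have two lengths (squared-length ratio 2:1); the short ones are alpha_{1,3,4,5,6}. The associated Dynkin diagram is a chain of 6 nodes with a double edge at one end; the terminal node there is the unique long simple root (C_6), so the type is C_6 (the algebra sp(12)).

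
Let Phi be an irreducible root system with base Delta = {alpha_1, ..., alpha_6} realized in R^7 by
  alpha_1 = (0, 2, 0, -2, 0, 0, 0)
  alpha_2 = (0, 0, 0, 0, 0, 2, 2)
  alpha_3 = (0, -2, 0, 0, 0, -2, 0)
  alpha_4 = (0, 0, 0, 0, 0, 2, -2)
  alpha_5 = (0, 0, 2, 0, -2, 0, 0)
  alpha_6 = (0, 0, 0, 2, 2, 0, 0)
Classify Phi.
type D_6

Compute the Cartan integers a_ij = 2(alpha_i, alpha_j)/(alpha_j, alpha_j); the resulting 6x6 Cartan matrix is
[[2, 0, -1, 0, 0, -1], [0, 2, -1, 0, 0, 0], [-1, -1, 2, -1, 0, 0], [0, 0, -1, 2, 0, 0], [0, 0, 0, 0, 2, -1], [-1, 0, 0, 0, -1, 2]].
All simple roots have the same length, so the diagram is simply laced. The associated Dynkin diagram is a chain of 4 nodes with a fork of two nodes at one end (D_6), so the type is D_6 (the algebra so(12)).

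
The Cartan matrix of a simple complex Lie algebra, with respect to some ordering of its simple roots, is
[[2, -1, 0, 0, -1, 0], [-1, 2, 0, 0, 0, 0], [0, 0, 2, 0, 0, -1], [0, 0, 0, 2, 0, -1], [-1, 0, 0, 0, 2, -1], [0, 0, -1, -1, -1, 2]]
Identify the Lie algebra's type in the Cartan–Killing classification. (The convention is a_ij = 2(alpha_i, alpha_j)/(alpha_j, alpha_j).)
D_6 (so(12))

The matrix has rank 6 with 2's on the diagonal. Reading the off-diagonal entries as Dynkin edges (a single edge where a_ij = a_ji = -1; a double or triple edge where a_ij * a_ji = 2 or 3), the diagram is a chain of 4 nodes with a fork of two nodes at one end (D_6). One simple-root ordering that puts it in standard form is (alpha_2, alpha_1, alpha_5, alpha_6, alpha_4, alpha_3). So the algebra is type D_6, i.e. so(12).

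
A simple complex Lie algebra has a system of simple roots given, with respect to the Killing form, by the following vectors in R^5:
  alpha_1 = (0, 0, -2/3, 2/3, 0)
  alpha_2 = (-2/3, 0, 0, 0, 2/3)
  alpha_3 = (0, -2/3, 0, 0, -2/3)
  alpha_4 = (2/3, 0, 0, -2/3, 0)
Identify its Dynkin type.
A_4

Compute the Cartan integers a_ij = 2(alpha_i, alpha_j)/(alpha_j, alpha_j); the resulting 4x4 Cartan matrix is
[[2, 0, 0, -1], [0, 2, -1, -1], [0, -1, 2, 0], [-1, -1, 0, 2]].
All simple roots have the same length, so the diagram is simply laced. The associated Dynkin diagram is a chain of 4 nodes with single edges (A_4), so the type is A_4 (the algebra sl(5)).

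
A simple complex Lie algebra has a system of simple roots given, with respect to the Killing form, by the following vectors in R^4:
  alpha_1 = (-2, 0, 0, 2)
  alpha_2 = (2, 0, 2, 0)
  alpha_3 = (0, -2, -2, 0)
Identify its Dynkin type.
A3

Compute the Cartan integers a_ij = 2(alpha_i, alpha_j)/(alpha_j, alpha_j); the resulting 3x3 Cartan matrix is
[[2, -1, 0], [-1, 2, -1], [0, -1, 2]].
All simple roots have the same length, so the diagram is simply laced. The associated Dynkin diagram is a chain of 3 nodes with single edges (A_3), so the type is A_3 (the algebra sl(4)).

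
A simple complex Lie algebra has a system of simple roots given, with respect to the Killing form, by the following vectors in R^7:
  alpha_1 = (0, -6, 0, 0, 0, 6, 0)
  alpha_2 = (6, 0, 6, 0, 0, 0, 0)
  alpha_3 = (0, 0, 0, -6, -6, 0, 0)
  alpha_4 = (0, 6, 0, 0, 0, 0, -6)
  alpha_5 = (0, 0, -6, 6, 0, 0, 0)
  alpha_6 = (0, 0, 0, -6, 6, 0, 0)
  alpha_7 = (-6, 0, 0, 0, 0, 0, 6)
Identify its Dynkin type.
Compute the Cartan integers a_ij = 2(alpha_i, alpha_j)/(alpha_j, alpha_j); the resulting 7x7 Cartan matrix is
[[2, 0, 0, -1, 0, 0, 0], [0, 2, 0, 0, -1, 0, -1], [0, 0, 2, 0, -1, 0, 0], [-1, 0, 0, 2, 0, 0, -1], [0, -1, -1, 0, 2, -1, 0], [0, 0, 0, 0, -1, 2, 0], [0, -1, 0, -1, 0, 0, 2]].
All simple roots have the same length, so the diagram is simply laced. The associated Dynkin diagram is a chain of 5 nodes with a fork of two nodes at one end (D_7), so the type is D_7 (the algebra so(14)).

D_7 (so(14))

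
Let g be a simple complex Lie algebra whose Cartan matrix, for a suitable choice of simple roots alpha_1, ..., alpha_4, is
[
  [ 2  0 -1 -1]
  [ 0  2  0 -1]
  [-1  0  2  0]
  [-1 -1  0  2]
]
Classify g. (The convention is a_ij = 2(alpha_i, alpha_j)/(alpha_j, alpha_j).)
The matrix has rank 4 with 2's on the diagonal. Reading the off-diagonal entries as Dynkin edges (a single edge where a_ij = a_ji = -1; a double or triple edge where a_ij * a_ji = 2 or 3), the diagram is a chain of 4 nodes with single edges (A_4). One simple-root ordering that puts it in standard form is (alpha_2, alpha_4, alpha_1, alpha_3). So the algebra is type A_4, i.e. sl(5).

type A_4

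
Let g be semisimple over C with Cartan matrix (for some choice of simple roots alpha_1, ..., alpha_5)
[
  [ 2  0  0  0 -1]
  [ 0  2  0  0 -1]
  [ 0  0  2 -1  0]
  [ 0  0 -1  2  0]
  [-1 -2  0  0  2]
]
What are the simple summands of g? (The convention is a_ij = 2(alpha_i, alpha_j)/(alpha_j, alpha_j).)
type A_2 + type B_3

The diagram associated to this matrix has two connected components: the simple roots {alpha_3, alpha_4} form a chain of 2 nodes with single edges (A_2), and {alpha_1, alpha_2, alpha_5} form a chain of 3 nodes with a double edge at one end; the terminal node there is the unique short simple root (B_3). A semisimple Lie algebra decomposes uniquely as the direct sum of simple ideals, one per connected component of its Dynkin diagram, so g ≅ A_2 ⊕ B_3 (dimension 8 + 21 = 29).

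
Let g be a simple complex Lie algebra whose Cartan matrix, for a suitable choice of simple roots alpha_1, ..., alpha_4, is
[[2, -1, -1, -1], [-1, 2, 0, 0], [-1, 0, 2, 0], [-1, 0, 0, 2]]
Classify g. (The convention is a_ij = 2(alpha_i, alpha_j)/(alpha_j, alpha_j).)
The matrix has rank 4 with 2's on the diagonal. Reading the off-diagonal entries as Dynkin edges (a single edge where a_ij = a_ji = -1; a double or triple edge where a_ij * a_ji = 2 or 3), the diagram is a chain of 2 nodes with a fork of two nodes at one end (D_4). One simple-root ordering that puts it in standard form is (alpha_4, alpha_1, alpha_3, alpha_2). So the algebra is type D_4, i.e. so(8).

D4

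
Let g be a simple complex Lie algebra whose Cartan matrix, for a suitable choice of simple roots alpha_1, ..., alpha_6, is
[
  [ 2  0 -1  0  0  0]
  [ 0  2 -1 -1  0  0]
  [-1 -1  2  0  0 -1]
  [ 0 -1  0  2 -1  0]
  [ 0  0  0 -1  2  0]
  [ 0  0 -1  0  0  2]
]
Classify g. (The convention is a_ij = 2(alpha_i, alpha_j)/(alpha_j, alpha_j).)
D6

The matrix has rank 6 with 2's on the diagonal. Reading the off-diagonal entries as Dynkin edges (a single edge where a_ij = a_ji = -1; a double or triple edge where a_ij * a_ji = 2 or 3), the diagram is a chain of 4 nodes with a fork of two nodes at one end (D_6). One simple-root ordering that puts it in standard form is (alpha_5, alpha_4, alpha_2, alpha_3, alpha_1, alpha_6). So the algebra is type D_6, i.e. so(12).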